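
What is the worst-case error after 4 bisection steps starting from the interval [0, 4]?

Bisection error bound: |error| ≤ (b-a)/2^n
|error| ≤ (4 - 0)/2^4 = 4/2^4
|error| ≤ 0.2500000000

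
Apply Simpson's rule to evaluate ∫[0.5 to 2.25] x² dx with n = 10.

f(x) = x²
a = 0.5, b = 2.25, n = 10
h = (b - a)/n = 0.175000

Simpson's rule: (h/3)[f(x₀) + 4f(x₁) + 2f(x₂) + ... + f(xₙ)]

x_0 = 0.5000, f(x_0) = 0.250000, coefficient = 1
x_1 = 0.6750, f(x_1) = 0.455625, coefficient = 4
x_2 = 0.8500, f(x_2) = 0.722500, coefficient = 2
x_3 = 1.0250, f(x_3) = 1.050625, coefficient = 4
x_4 = 1.2000, f(x_4) = 1.440000, coefficient = 2
x_5 = 1.3750, f(x_5) = 1.890625, coefficient = 4
x_6 = 1.5500, f(x_6) = 2.402500, coefficient = 2
x_7 = 1.7250, f(x_7) = 2.975625, coefficient = 4
x_8 = 1.9000, f(x_8) = 3.610000, coefficient = 2
x_9 = 2.0750, f(x_9) = 4.305625, coefficient = 4
x_10 = 2.2500, f(x_10) = 5.062500, coefficient = 1

I ≈ (0.175000/3) × 64.375000 = 3.755208
Exact value: 3.755208
Error: 0.000000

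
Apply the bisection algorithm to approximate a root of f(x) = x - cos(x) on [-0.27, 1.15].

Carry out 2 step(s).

f(x) = x - cos(x)
Initial interval: [-0.27, 1.15]

Iteration 1:
  c_1 = (-0.270000 + 1.150000)/2 = 0.440000
  f(c_1) = f(0.440000) = -0.464752
  f(a) × f(c) ≥ 0, new interval: [0.440000, 1.150000]
Iteration 2:
  c_2 = (0.440000 + 1.150000)/2 = 0.795000
  f(c_2) = f(0.795000) = 0.094715
  f(a) × f(c) < 0, new interval: [0.440000, 0.795000]

After 2 iteration(s), the approximation is c_2 = 0.795000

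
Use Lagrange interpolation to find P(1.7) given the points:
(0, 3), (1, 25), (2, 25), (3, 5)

Lagrange interpolation formula:
P(x) = Σ yᵢ × Lᵢ(x)
where Lᵢ(x) = Π_{j≠i} (x - xⱼ)/(xᵢ - xⱼ)

L_0(1.7) = (1.7 - 1)/(0 - 1) × (1.7 - 2)/(0 - 2) × (1.7 - 3)/(0 - 3) = -0.045500
L_1(1.7) = (1.7 - 0)/(1 - 0) × (1.7 - 2)/(1 - 2) × (1.7 - 3)/(1 - 3) = 0.331500
L_2(1.7) = (1.7 - 0)/(2 - 0) × (1.7 - 1)/(2 - 1) × (1.7 - 3)/(2 - 3) = 0.773500
L_3(1.7) = (1.7 - 0)/(3 - 0) × (1.7 - 1)/(3 - 1) × (1.7 - 2)/(3 - 2) = -0.059500

P(1.7) = 3×L_0(1.7) + 25×L_1(1.7) + 25×L_2(1.7) + 5×L_3(1.7)
P(1.7) = 27.191000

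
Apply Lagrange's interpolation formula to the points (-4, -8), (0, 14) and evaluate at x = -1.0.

Lagrange interpolation formula:
P(x) = Σ yᵢ × Lᵢ(x)
where Lᵢ(x) = Π_{j≠i} (x - xⱼ)/(xᵢ - xⱼ)

L_0(-1.0) = (-1.0 - 0)/(-4 - 0) = 0.250000
L_1(-1.0) = (-1.0 - (-4))/(0 - (-4)) = 0.750000

P(-1.0) = (-8)×L_0(-1.0) + 14×L_1(-1.0)
P(-1.0) = 8.500000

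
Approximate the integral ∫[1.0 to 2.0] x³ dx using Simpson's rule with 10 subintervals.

f(x) = x³
a = 1.0, b = 2.0, n = 10
h = (b - a)/n = 0.100000

Simpson's rule: (h/3)[f(x₀) + 4f(x₁) + 2f(x₂) + ... + f(xₙ)]

x_0 = 1.0000, f(x_0) = 1.000000, coefficient = 1
x_1 = 1.1000, f(x_1) = 1.331000, coefficient = 4
x_2 = 1.2000, f(x_2) = 1.728000, coefficient = 2
x_3 = 1.3000, f(x_3) = 2.197000, coefficient = 4
x_4 = 1.4000, f(x_4) = 2.744000, coefficient = 2
x_5 = 1.5000, f(x_5) = 3.375000, coefficient = 4
x_6 = 1.6000, f(x_6) = 4.096000, coefficient = 2
x_7 = 1.7000, f(x_7) = 4.913000, coefficient = 4
x_8 = 1.8000, f(x_8) = 5.832000, coefficient = 2
x_9 = 1.9000, f(x_9) = 6.859000, coefficient = 4
x_10 = 2.0000, f(x_10) = 8.000000, coefficient = 1

I ≈ (0.100000/3) × 112.500000 = 3.750000
Exact value: 3.750000
Error: 0.000000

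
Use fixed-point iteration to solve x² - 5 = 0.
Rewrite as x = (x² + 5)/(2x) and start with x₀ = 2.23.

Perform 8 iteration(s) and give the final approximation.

Equation: x² - 5 = 0
Fixed-point form: x = (x² + 5)/(2x)
x₀ = 2.23

x_1 = g(2.230000) = 2.236076
x_2 = g(2.236076) = 2.236068
x_3 = g(2.236068) = 2.236068
x_4 = g(2.236068) = 2.236068
x_5 = g(2.236068) = 2.236068
x_6 = g(2.236068) = 2.236068
x_7 = g(2.236068) = 2.236068
x_8 = g(2.236068) = 2.236068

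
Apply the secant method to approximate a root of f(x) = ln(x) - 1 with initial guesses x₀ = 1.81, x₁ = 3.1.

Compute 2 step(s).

f(x) = ln(x) - 1
x₀ = 1.81, x₁ = 3.1

Secant formula: x_{n+1} = x_n - f(x_n)(x_n - x_{n-1})/(f(x_n) - f(x_{n-1}))

Iteration 1:
  f(1.810000) = -0.406673
  f(3.100000) = 0.131402
  x_2 = 3.100000 - 0.131402×(3.100000 - 1.810000)/(0.131402 - (-0.406673))
       = 2.784972
Iteration 2:
  f(3.100000) = 0.131402
  f(2.784972) = 0.024238
  x_3 = 2.784972 - 0.024238×(2.784972 - 3.100000)/(0.024238 - 0.131402)
       = 2.713721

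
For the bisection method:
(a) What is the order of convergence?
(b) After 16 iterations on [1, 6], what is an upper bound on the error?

(a) Bisection has linear (order 1) convergence; the error is halved each step.

(b) Error bound = (b-a)/2^n = (6 - 1)/2^{16}
    = 5/2^{16}

(a) 1 (linear); (b) error ≤ 7.63e-05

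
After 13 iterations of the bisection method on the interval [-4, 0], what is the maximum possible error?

Bisection error bound: |error| ≤ (b-a)/2^n
|error| ≤ (0 - (-4))/2^13 = 4/2^13
|error| ≤ 0.0004882812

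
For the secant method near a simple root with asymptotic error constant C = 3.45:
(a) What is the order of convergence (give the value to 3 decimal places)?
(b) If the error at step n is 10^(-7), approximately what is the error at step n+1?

(a) Secant method has superlinear convergence with order φ = (1+√5)/2 ≈ 1.618.
    This means |e_{n+1}| ≈ C|e_n|^1.618.

(b) With |e_n| = 10^(-7) and C = 3.45:
    |e_{n+1}| ≈ 3.45 × (10^(-7))^1.618 = 3.45 × 10^(-11.33)

(a) ≈ 1.618 (golden ratio); (b) |e_{n+1}| ≈ 1.628e-11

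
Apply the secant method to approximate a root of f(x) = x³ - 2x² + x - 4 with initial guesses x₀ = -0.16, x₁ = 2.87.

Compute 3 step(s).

f(x) = x³ - 2x² + x - 4
x₀ = -0.16, x₁ = 2.87

Secant formula: x_{n+1} = x_n - f(x_n)(x_n - x_{n-1})/(f(x_n) - f(x_{n-1}))

Iteration 1:
  f(-0.160000) = -4.215296
  f(2.870000) = 6.036103
  x_2 = 2.870000 - 6.036103×(2.870000 - (-0.160000))/(6.036103 - (-4.215296))
       = 1.085913
Iteration 2:
  f(2.870000) = 6.036103
  f(1.085913) = -3.991985
  x_3 = 1.085913 - (-3.991985)×(1.085913 - 2.870000)/(-3.991985 - 6.036103)
       = 1.796123
Iteration 3:
  f(1.085913) = -3.991985
  f(1.796123) = -2.861597
  x_4 = 1.796123 - (-2.861597)×(1.796123 - 1.085913)/(-2.861597 - (-3.991985))
       = 3.594032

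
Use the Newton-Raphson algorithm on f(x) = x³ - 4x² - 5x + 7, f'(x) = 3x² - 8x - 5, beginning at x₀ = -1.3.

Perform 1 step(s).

f(x) = x³ - 4x² - 5x + 7
f'(x) = 3x² - 8x - 5
x₀ = -1.3

Newton-Raphson formula: x_{n+1} = x_n - f(x_n)/f'(x_n)

Iteration 1:
  f(-1.300000) = 4.543000
  f'(-1.300000) = 10.470000
  x_1 = -1.300000 - 4.543000/10.470000 = -1.733906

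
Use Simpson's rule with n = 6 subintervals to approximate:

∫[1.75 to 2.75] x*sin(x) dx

f(x) = x*sin(x)
a = 1.75, b = 2.75, n = 6
h = (b - a)/n = 0.166667

Simpson's rule: (h/3)[f(x₀) + 4f(x₁) + 2f(x₂) + ... + f(xₙ)]

x_0 = 1.7500, f(x_0) = 1.721975, coefficient = 1
x_1 = 1.9167, f(x_1) = 1.803163, coefficient = 4
x_2 = 2.0833, f(x_2) = 1.815632, coefficient = 2
x_3 = 2.2500, f(x_3) = 1.750665, coefficient = 4
x_4 = 2.4167, f(x_4) = 1.602443, coefficient = 2
x_5 = 2.5833, f(x_5) = 1.368419, coefficient = 4
x_6 = 2.7500, f(x_6) = 1.049568, coefficient = 1

I ≈ (0.166667/3) × 29.296681 = 1.627593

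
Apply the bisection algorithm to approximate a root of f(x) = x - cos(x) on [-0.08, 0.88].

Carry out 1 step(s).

f(x) = x - cos(x)
Initial interval: [-0.08, 0.88]

Iteration 1:
  c_1 = (-0.080000 + 0.880000)/2 = 0.400000
  f(c_1) = f(0.400000) = -0.521061
  f(a) × f(c) ≥ 0, new interval: [0.400000, 0.880000]

After 1 iteration(s), the approximation is c_1 = 0.400000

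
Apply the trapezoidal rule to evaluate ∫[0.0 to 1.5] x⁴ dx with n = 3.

f(x) = x⁴
a = 0.0, b = 1.5, n = 3
h = (b - a)/n = 0.500000

Trapezoidal rule: (h/2)[f(x₀) + 2f(x₁) + 2f(x₂) + ... + f(xₙ)]

x_0 = 0.0000, f(x_0) = 0.000000, coefficient = 1
x_1 = 0.5000, f(x_1) = 0.062500, coefficient = 2
x_2 = 1.0000, f(x_2) = 1.000000, coefficient = 2
x_3 = 1.5000, f(x_3) = 5.062500, coefficient = 1

I ≈ (0.500000/2) × 7.187500 = 1.796875
Exact value: 1.518750
Error: 0.278125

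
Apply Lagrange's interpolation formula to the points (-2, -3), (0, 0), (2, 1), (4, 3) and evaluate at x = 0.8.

Lagrange interpolation formula:
P(x) = Σ yᵢ × Lᵢ(x)
where Lᵢ(x) = Π_{j≠i} (x - xⱼ)/(xᵢ - xⱼ)

L_0(0.8) = (0.8 - 0)/(-2 - 0) × (0.8 - 2)/(-2 - 2) × (0.8 - 4)/(-2 - 4) = -0.064000
L_1(0.8) = (0.8 - (-2))/(0 - (-2)) × (0.8 - 2)/(0 - 2) × (0.8 - 4)/(0 - 4) = 0.672000
L_2(0.8) = (0.8 - (-2))/(2 - (-2)) × (0.8 - 0)/(2 - 0) × (0.8 - 4)/(2 - 4) = 0.448000
L_3(0.8) = (0.8 - (-2))/(4 - (-2)) × (0.8 - 0)/(4 - 0) × (0.8 - 2)/(4 - 2) = -0.056000

P(0.8) = (-3)×L_0(0.8) + 0×L_1(0.8) + 1×L_2(0.8) + 3×L_3(0.8)
P(0.8) = 0.472000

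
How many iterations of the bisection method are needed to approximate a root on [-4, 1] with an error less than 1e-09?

We need (b-a)/2^n ≤ 1e-09
(1 - (-4))/2^n ≤ 1e-09
5/2^n ≤ 1e-09
2^n ≥ 5000000000
n ≥ log₂(5000000000) = 32.22
n ≥ 33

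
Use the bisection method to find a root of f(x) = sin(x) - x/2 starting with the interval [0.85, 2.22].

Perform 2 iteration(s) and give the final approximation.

f(x) = sin(x) - x/2
Initial interval: [0.85, 2.22]

Iteration 1:
  c_1 = (0.850000 + 2.220000)/2 = 1.535000
  f(c_1) = f(1.535000) = 0.231859
  f(a) × f(c) ≥ 0, new interval: [1.535000, 2.220000]
Iteration 2:
  c_2 = (1.535000 + 2.220000)/2 = 1.877500
  f(c_2) = f(1.877500) = 0.014584
  f(a) × f(c) ≥ 0, new interval: [1.877500, 2.220000]

After 2 iteration(s), the approximation is c_2 = 1.877500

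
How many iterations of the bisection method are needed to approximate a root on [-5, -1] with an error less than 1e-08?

We need (b-a)/2^n ≤ 1e-08
(-1 - (-5))/2^n ≤ 1e-08
4/2^n ≤ 1e-08
2^n ≥ 400000000
n ≥ log₂(400000000) = 28.58
n ≥ 29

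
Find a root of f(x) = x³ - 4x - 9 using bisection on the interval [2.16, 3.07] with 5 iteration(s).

f(x) = x³ - 4x - 9
Initial interval: [2.16, 3.07]

Iteration 1:
  c_1 = (2.160000 + 3.070000)/2 = 2.615000
  f(c_1) = f(2.615000) = -1.578042
  f(a) × f(c) ≥ 0, new interval: [2.615000, 3.070000]
Iteration 2:
  c_2 = (2.615000 + 3.070000)/2 = 2.842500
  f(c_2) = f(2.842500) = 2.596849
  f(a) × f(c) < 0, new interval: [2.615000, 2.842500]
Iteration 3:
  c_3 = (2.615000 + 2.842500)/2 = 2.728750
  f(c_3) = f(2.728750) = 0.403481
  f(a) × f(c) < 0, new interval: [2.615000, 2.728750]
Iteration 4:
  c_4 = (2.615000 + 2.728750)/2 = 2.671875
  f(c_4) = f(2.671875) = -0.613209
  f(a) × f(c) ≥ 0, new interval: [2.671875, 2.728750]
Iteration 5:
  c_5 = (2.671875 + 2.728750)/2 = 2.700312
  f(c_5) = f(2.700312) = -0.111415
  f(a) × f(c) ≥ 0, new interval: [2.700312, 2.728750]

After 5 iteration(s), the approximation is c_5 = 2.700312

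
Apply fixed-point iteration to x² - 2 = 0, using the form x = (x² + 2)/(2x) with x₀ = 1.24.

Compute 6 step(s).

Equation: x² - 2 = 0
Fixed-point form: x = (x² + 2)/(2x)
x₀ = 1.24

x_1 = g(1.240000) = 1.426452
x_2 = g(1.426452) = 1.414266
x_3 = g(1.414266) = 1.414214
x_4 = g(1.414214) = 1.414214
x_5 = g(1.414214) = 1.414214
x_6 = g(1.414214) = 1.414214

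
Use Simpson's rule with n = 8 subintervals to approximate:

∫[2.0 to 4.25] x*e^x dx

f(x) = x*e^x
a = 2.0, b = 4.25, n = 8
h = (b - a)/n = 0.281250

Simpson's rule: (h/3)[f(x₀) + 4f(x₁) + 2f(x₂) + ... + f(xₙ)]

x_0 = 2.0000, f(x_0) = 14.778112, coefficient = 1
x_1 = 2.2812, f(x_1) = 22.330948, coefficient = 4
x_2 = 2.5625, f(x_2) = 33.231006, coefficient = 2
x_3 = 2.8438, f(x_3) = 48.855824, coefficient = 4
x_4 = 3.1250, f(x_4) = 71.124672, coefficient = 2
x_5 = 3.4062, f(x_5) = 102.705121, coefficient = 4
x_6 = 3.6875, f(x_6) = 147.296671, coefficient = 2
x_7 = 3.9688, f(x_7) = 210.019668, coefficient = 4
x_8 = 4.2500, f(x_8) = 297.948002, coefficient = 1

I ≈ (0.281250/3) × 2351.677060 = 220.469724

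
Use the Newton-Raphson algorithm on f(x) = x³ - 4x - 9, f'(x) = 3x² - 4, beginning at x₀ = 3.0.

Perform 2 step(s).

f(x) = x³ - 4x - 9
f'(x) = 3x² - 4
x₀ = 3.0

Newton-Raphson formula: x_{n+1} = x_n - f(x_n)/f'(x_n)

Iteration 1:
  f(3.000000) = 6.000000
  f'(3.000000) = 23.000000
  x_1 = 3.000000 - 6.000000/23.000000 = 2.739130
Iteration 2:
  f(2.739130) = 0.594723
  f'(2.739130) = 18.508507
  x_2 = 2.739130 - 0.594723/18.508507 = 2.706998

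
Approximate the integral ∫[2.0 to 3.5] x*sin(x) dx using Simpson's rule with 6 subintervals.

f(x) = x*sin(x)
a = 2.0, b = 3.5, n = 6
h = (b - a)/n = 0.250000

Simpson's rule: (h/3)[f(x₀) + 4f(x₁) + 2f(x₂) + ... + f(xₙ)]

x_0 = 2.0000, f(x_0) = 1.818595, coefficient = 1
x_1 = 2.2500, f(x_1) = 1.750665, coefficient = 4
x_2 = 2.5000, f(x_2) = 1.496180, coefficient = 2
x_3 = 2.7500, f(x_3) = 1.049568, coefficient = 4
x_4 = 3.0000, f(x_4) = 0.423360, coefficient = 2
x_5 = 3.2500, f(x_5) = -0.351634, coefficient = 4
x_6 = 3.5000, f(x_6) = -1.227741, coefficient = 1

I ≈ (0.250000/3) × 14.224327 = 1.185361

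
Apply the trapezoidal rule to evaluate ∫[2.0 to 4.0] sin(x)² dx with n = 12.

f(x) = sin(x)²
a = 2.0, b = 4.0, n = 12
h = (b - a)/n = 0.166667

Trapezoidal rule: (h/2)[f(x₀) + 2f(x₁) + 2f(x₂) + ... + f(xₙ)]

x_0 = 2.0000, f(x_0) = 0.826822, coefficient = 1
x_1 = 2.1667, f(x_1) = 0.685022, coefficient = 2
x_2 = 2.3333, f(x_2) = 0.522853, coefficient = 2
x_3 = 2.5000, f(x_3) = 0.358169, coefficient = 2
x_4 = 2.6667, f(x_4) = 0.209098, coefficient = 2
x_5 = 2.8333, f(x_5) = 0.092052, coefficient = 2
x_6 = 3.0000, f(x_6) = 0.019915, coefficient = 2
x_7 = 3.1667, f(x_7) = 0.000629, coefficient = 2
x_8 = 3.3333, f(x_8) = 0.036316, coefficient = 2
x_9 = 3.5000, f(x_9) = 0.123049, coefficient = 2
x_10 = 3.6667, f(x_10) = 0.251279, coefficient = 2
x_11 = 3.8333, f(x_11) = 0.406889, coefficient = 2
x_12 = 4.0000, f(x_12) = 0.572750, coefficient = 1

I ≈ (0.166667/2) × 6.810112 = 0.567509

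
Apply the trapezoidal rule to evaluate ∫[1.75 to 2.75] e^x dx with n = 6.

f(x) = e^x
a = 1.75, b = 2.75, n = 6
h = (b - a)/n = 0.166667

Trapezoidal rule: (h/2)[f(x₀) + 2f(x₁) + 2f(x₂) + ... + f(xₙ)]

x_0 = 1.7500, f(x_0) = 5.754603, coefficient = 1
x_1 = 1.9167, f(x_1) = 6.798260, coefficient = 2
x_2 = 2.0833, f(x_2) = 8.031195, coefficient = 2
x_3 = 2.2500, f(x_3) = 9.487736, coefficient = 2
x_4 = 2.4167, f(x_4) = 11.208436, coefficient = 2
x_5 = 2.5833, f(x_5) = 13.241202, coefficient = 2
x_6 = 2.7500, f(x_6) = 15.642632, coefficient = 1

I ≈ (0.166667/2) × 118.930891 = 9.910908
Exact value: 9.888029
Error: 0.022878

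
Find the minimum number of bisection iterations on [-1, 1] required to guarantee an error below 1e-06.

We need (b-a)/2^n ≤ 1e-06
(1 - (-1))/2^n ≤ 1e-06
2/2^n ≤ 1e-06
2^n ≥ 2000000
n ≥ log₂(2000000) = 20.93
n ≥ 21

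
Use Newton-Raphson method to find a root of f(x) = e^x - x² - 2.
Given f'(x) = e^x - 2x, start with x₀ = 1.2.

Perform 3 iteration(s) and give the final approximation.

f(x) = e^x - x² - 2
f'(x) = e^x - 2x
x₀ = 1.2

Newton-Raphson formula: x_{n+1} = x_n - f(x_n)/f'(x_n)

Iteration 1:
  f(1.200000) = -0.119883
  f'(1.200000) = 0.920117
  x_1 = 1.200000 - (-0.119883)/0.920117 = 1.330291
Iteration 2:
  f(1.330291) = 0.012470
  f'(1.330291) = 1.121562
  x_2 = 1.330291 - 0.012470/1.121562 = 1.319173
Iteration 3:
  f(1.319173) = 0.000109
  f'(1.319173) = 1.101981
  x_3 = 1.319173 - 0.000109/1.101981 = 1.319074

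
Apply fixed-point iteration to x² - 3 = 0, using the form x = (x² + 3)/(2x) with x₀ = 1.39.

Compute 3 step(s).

Equation: x² - 3 = 0
Fixed-point form: x = (x² + 3)/(2x)
x₀ = 1.39

x_1 = g(1.390000) = 1.774137
x_2 = g(1.774137) = 1.732550
x_3 = g(1.732550) = 1.732051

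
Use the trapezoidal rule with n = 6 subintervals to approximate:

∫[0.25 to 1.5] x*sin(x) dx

f(x) = x*sin(x)
a = 0.25, b = 1.5, n = 6
h = (b - a)/n = 0.208333

Trapezoidal rule: (h/2)[f(x₀) + 2f(x₁) + 2f(x₂) + ... + f(xₙ)]

x_0 = 0.2500, f(x_0) = 0.061851, coefficient = 1
x_1 = 0.4583, f(x_1) = 0.202791, coefficient = 2
x_2 = 0.6667, f(x_2) = 0.412247, coefficient = 2
x_3 = 0.8750, f(x_3) = 0.671601, coefficient = 2
x_4 = 1.0833, f(x_4) = 0.957151, coefficient = 2
x_5 = 1.2917, f(x_5) = 1.241673, coefficient = 2
x_6 = 1.5000, f(x_6) = 1.496242, coefficient = 1

I ≈ (0.208333/2) × 8.529020 = 0.888440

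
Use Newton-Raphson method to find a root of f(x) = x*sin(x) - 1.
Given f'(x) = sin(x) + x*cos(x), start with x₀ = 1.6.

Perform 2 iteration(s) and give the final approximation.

f(x) = x*sin(x) - 1
f'(x) = sin(x) + x*cos(x)
x₀ = 1.6

Newton-Raphson formula: x_{n+1} = x_n - f(x_n)/f'(x_n)

Iteration 1:
  f(1.600000) = 0.599318
  f'(1.600000) = 0.952854
  x_1 = 1.600000 - 0.599318/0.952854 = 0.971029
Iteration 2:
  f(0.971029) = -0.198448
  f'(0.971029) = 1.373565
  x_2 = 0.971029 - (-0.198448)/1.373565 = 1.115505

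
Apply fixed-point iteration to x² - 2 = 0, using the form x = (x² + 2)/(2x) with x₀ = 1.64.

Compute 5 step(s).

Equation: x² - 2 = 0
Fixed-point form: x = (x² + 2)/(2x)
x₀ = 1.64

x_1 = g(1.640000) = 1.429756
x_2 = g(1.429756) = 1.414298
x_3 = g(1.414298) = 1.414214
x_4 = g(1.414214) = 1.414214
x_5 = g(1.414214) = 1.414214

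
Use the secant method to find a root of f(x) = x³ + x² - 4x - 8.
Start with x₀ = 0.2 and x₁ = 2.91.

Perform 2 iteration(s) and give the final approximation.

f(x) = x³ + x² - 4x - 8
x₀ = 0.2, x₁ = 2.91

Secant formula: x_{n+1} = x_n - f(x_n)(x_n - x_{n-1})/(f(x_n) - f(x_{n-1}))

Iteration 1:
  f(0.200000) = -8.752000
  f(2.910000) = 13.470271
  x_2 = 2.910000 - 13.470271×(2.910000 - 0.200000)/(13.470271 - (-8.752000))
       = 1.267304
Iteration 2:
  f(2.910000) = 13.470271
  f(1.267304) = -9.427791
  x_3 = 1.267304 - (-9.427791)×(1.267304 - 2.910000)/(-9.427791 - 13.470271)
       = 1.943649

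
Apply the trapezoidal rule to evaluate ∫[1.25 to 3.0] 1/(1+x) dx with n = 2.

f(x) = 1/(1+x)
a = 1.25, b = 3.0, n = 2
h = (b - a)/n = 0.875000

Trapezoidal rule: (h/2)[f(x₀) + 2f(x₁) + 2f(x₂) + ... + f(xₙ)]

x_0 = 1.2500, f(x_0) = 0.444444, coefficient = 1
x_1 = 2.1250, f(x_1) = 0.320000, coefficient = 2
x_2 = 3.0000, f(x_2) = 0.250000, coefficient = 1

I ≈ (0.875000/2) × 1.334444 = 0.583819
Exact value: 0.575364
Error: 0.008455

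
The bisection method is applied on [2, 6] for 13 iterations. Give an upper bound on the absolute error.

Bisection error bound: |error| ≤ (b-a)/2^n
|error| ≤ (6 - 2)/2^13 = 4/2^13
|error| ≤ 0.0004882812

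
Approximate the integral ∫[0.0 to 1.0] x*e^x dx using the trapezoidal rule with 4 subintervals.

f(x) = x*e^x
a = 0.0, b = 1.0, n = 4
h = (b - a)/n = 0.250000

Trapezoidal rule: (h/2)[f(x₀) + 2f(x₁) + 2f(x₂) + ... + f(xₙ)]

x_0 = 0.0000, f(x_0) = 0.000000, coefficient = 1
x_1 = 0.2500, f(x_1) = 0.321006, coefficient = 2
x_2 = 0.5000, f(x_2) = 0.824361, coefficient = 2
x_3 = 0.7500, f(x_3) = 1.587750, coefficient = 2
x_4 = 1.0000, f(x_4) = 2.718282, coefficient = 1

I ≈ (0.250000/2) × 8.184516 = 1.023064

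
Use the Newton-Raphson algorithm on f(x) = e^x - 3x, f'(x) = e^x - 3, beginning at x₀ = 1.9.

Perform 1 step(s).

f(x) = e^x - 3x
f'(x) = e^x - 3
x₀ = 1.9

Newton-Raphson formula: x_{n+1} = x_n - f(x_n)/f'(x_n)

Iteration 1:
  f(1.900000) = 0.985894
  f'(1.900000) = 3.685894
  x_1 = 1.900000 - 0.985894/3.685894 = 1.632522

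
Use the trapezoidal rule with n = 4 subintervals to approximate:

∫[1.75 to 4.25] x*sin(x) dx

f(x) = x*sin(x)
a = 1.75, b = 4.25, n = 4
h = (b - a)/n = 0.625000

Trapezoidal rule: (h/2)[f(x₀) + 2f(x₁) + 2f(x₂) + ... + f(xₙ)]

x_0 = 1.7500, f(x_0) = 1.721975, coefficient = 1
x_1 = 2.3750, f(x_1) = 1.647502, coefficient = 2
x_2 = 3.0000, f(x_2) = 0.423360, coefficient = 2
x_3 = 3.6250, f(x_3) = -1.684896, coefficient = 2
x_4 = 4.2500, f(x_4) = -3.803705, coefficient = 1

I ≈ (0.625000/2) × -1.309797 = -0.409311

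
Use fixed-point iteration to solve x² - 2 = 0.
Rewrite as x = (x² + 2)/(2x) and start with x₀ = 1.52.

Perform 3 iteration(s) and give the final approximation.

Equation: x² - 2 = 0
Fixed-point form: x = (x² + 2)/(2x)
x₀ = 1.52

x_1 = g(1.520000) = 1.417895
x_2 = g(1.417895) = 1.414218
x_3 = g(1.414218) = 1.414214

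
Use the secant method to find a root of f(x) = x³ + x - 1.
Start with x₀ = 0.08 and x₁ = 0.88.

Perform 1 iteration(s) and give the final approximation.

f(x) = x³ + x - 1
x₀ = 0.08, x₁ = 0.88

Secant formula: x_{n+1} = x_n - f(x_n)(x_n - x_{n-1})/(f(x_n) - f(x_{n-1}))

Iteration 1:
  f(0.080000) = -0.919488
  f(0.880000) = 0.561472
  x_2 = 0.880000 - 0.561472×(0.880000 - 0.080000)/(0.561472 - (-0.919488))
       = 0.576698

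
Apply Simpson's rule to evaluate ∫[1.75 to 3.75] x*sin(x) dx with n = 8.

f(x) = x*sin(x)
a = 1.75, b = 3.75, n = 8
h = (b - a)/n = 0.250000

Simpson's rule: (h/3)[f(x₀) + 4f(x₁) + 2f(x₂) + ... + f(xₙ)]

x_0 = 1.7500, f(x_0) = 1.721975, coefficient = 1
x_1 = 2.0000, f(x_1) = 1.818595, coefficient = 4
x_2 = 2.2500, f(x_2) = 1.750665, coefficient = 2
x_3 = 2.5000, f(x_3) = 1.496180, coefficient = 4
x_4 = 2.7500, f(x_4) = 1.049568, coefficient = 2
x_5 = 3.0000, f(x_5) = 0.423360, coefficient = 4
x_6 = 3.2500, f(x_6) = -0.351634, coefficient = 2
x_7 = 3.5000, f(x_7) = -1.227741, coefficient = 4
x_8 = 3.7500, f(x_8) = -2.143355, coefficient = 1

I ≈ (0.250000/3) × 14.517393 = 1.209783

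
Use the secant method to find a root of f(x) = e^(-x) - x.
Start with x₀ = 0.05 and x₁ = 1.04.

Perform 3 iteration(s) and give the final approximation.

f(x) = e^(-x) - x
x₀ = 0.05, x₁ = 1.04

Secant formula: x_{n+1} = x_n - f(x_n)(x_n - x_{n-1})/(f(x_n) - f(x_{n-1}))

Iteration 1:
  f(0.050000) = 0.901229
  f(1.040000) = -0.686545
  x_2 = 1.040000 - (-0.686545)×(1.040000 - 0.050000)/(-0.686545 - 0.901229)
       = 0.611929
Iteration 2:
  f(1.040000) = -0.686545
  f(0.611929) = -0.069626
  x_3 = 0.611929 - (-0.069626)×(0.611929 - 1.040000)/(-0.069626 - (-0.686545))
       = 0.563617
Iteration 3:
  f(0.611929) = -0.069626
  f(0.563617) = 0.005530
  x_4 = 0.563617 - 0.005530×(0.563617 - 0.611929)/(0.005530 - (-0.069626))
       = 0.567172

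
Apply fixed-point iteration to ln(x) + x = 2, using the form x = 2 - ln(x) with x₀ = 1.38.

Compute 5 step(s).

Equation: ln(x) + x = 2
Fixed-point form: x = 2 - ln(x)
x₀ = 1.38

x_1 = g(1.380000) = 1.677917
x_2 = g(1.677917) = 1.482447
x_3 = g(1.482447) = 1.606306
x_4 = g(1.606306) = 1.526063
x_5 = g(1.526063) = 1.577309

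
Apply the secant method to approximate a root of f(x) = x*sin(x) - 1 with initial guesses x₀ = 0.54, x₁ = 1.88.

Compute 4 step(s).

f(x) = x*sin(x) - 1
x₀ = 0.54, x₁ = 1.88

Secant formula: x_{n+1} = x_n - f(x_n)(x_n - x_{n-1})/(f(x_n) - f(x_{n-1}))

Iteration 1:
  f(0.540000) = -0.722367
  f(1.880000) = 0.790843
  x_2 = 1.880000 - 0.790843×(1.880000 - 0.540000)/(0.790843 - (-0.722367))
       = 1.179681
Iteration 2:
  f(1.880000) = 0.790843
  f(1.179681) = 0.090596
  x_3 = 1.179681 - 0.090596×(1.179681 - 1.880000)/(0.090596 - 0.790843)
       = 1.089075
Iteration 3:
  f(1.179681) = 0.090596
  f(1.089075) = -0.034863
  x_4 = 1.089075 - (-0.034863)×(1.089075 - 1.179681)/(-0.034863 - 0.090596)
       = 1.114253
Iteration 4:
  f(1.089075) = -0.034863
  f(1.114253) = 0.000133
  x_5 = 1.114253 - 0.000133×(1.114253 - 1.089075)/(0.000133 - (-0.034863))
       = 1.114157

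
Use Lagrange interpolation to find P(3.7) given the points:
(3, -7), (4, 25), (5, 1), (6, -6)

Lagrange interpolation formula:
P(x) = Σ yᵢ × Lᵢ(x)
where Lᵢ(x) = Π_{j≠i} (x - xⱼ)/(xᵢ - xⱼ)

L_0(3.7) = (3.7 - 4)/(3 - 4) × (3.7 - 5)/(3 - 5) × (3.7 - 6)/(3 - 6) = 0.149500
L_1(3.7) = (3.7 - 3)/(4 - 3) × (3.7 - 5)/(4 - 5) × (3.7 - 6)/(4 - 6) = 1.046500
L_2(3.7) = (3.7 - 3)/(5 - 3) × (3.7 - 4)/(5 - 4) × (3.7 - 6)/(5 - 6) = -0.241500
L_3(3.7) = (3.7 - 3)/(6 - 3) × (3.7 - 4)/(6 - 4) × (3.7 - 5)/(6 - 5) = 0.045500

P(3.7) = (-7)×L_0(3.7) + 25×L_1(3.7) + 1×L_2(3.7) + (-6)×L_3(3.7)
P(3.7) = 24.601500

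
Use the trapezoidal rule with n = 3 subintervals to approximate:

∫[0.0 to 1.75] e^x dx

f(x) = e^x
a = 0.0, b = 1.75, n = 3
h = (b - a)/n = 0.583333

Trapezoidal rule: (h/2)[f(x₀) + 2f(x₁) + 2f(x₂) + ... + f(xₙ)]

x_0 = 0.0000, f(x_0) = 1.000000, coefficient = 1
x_1 = 0.5833, f(x_1) = 1.792002, coefficient = 2
x_2 = 1.1667, f(x_2) = 3.211271, coefficient = 2
x_3 = 1.7500, f(x_3) = 5.754603, coefficient = 1

I ≈ (0.583333/2) × 16.761147 = 4.888668
Exact value: 4.754603
Error: 0.134065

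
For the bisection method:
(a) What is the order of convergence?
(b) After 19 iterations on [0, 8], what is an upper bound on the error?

(a) Bisection has linear (order 1) convergence; the error is halved each step.

(b) Error bound = (b-a)/2^n = (8 - 0)/2^{19}
    = 8/2^{19}

(a) 1 (linear); (b) error ≤ 1.53e-05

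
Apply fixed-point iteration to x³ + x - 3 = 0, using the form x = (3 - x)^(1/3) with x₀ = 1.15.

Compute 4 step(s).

Equation: x³ + x - 3 = 0
Fixed-point form: x = (3 - x)^(1/3)
x₀ = 1.15

x_1 = g(1.150000) = 1.227601
x_2 = g(1.227601) = 1.210191
x_3 = g(1.210191) = 1.214140
x_4 = g(1.214140) = 1.213247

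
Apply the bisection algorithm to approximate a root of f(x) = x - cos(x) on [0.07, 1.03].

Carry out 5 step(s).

f(x) = x - cos(x)
Initial interval: [0.07, 1.03]

Iteration 1:
  c_1 = (0.070000 + 1.030000)/2 = 0.550000
  f(c_1) = f(0.550000) = -0.302525
  f(a) × f(c) ≥ 0, new interval: [0.550000, 1.030000]
Iteration 2:
  c_2 = (0.550000 + 1.030000)/2 = 0.790000
  f(c_2) = f(0.790000) = 0.086155
  f(a) × f(c) < 0, new interval: [0.550000, 0.790000]
Iteration 3:
  c_3 = (0.550000 + 0.790000)/2 = 0.670000
  f(c_3) = f(0.670000) = -0.113822
  f(a) × f(c) ≥ 0, new interval: [0.670000, 0.790000]
Iteration 4:
  c_4 = (0.670000 + 0.790000)/2 = 0.730000
  f(c_4) = f(0.730000) = -0.015174
  f(a) × f(c) ≥ 0, new interval: [0.730000, 0.790000]
Iteration 5:
  c_5 = (0.730000 + 0.790000)/2 = 0.760000
  f(c_5) = f(0.760000) = 0.035164
  f(a) × f(c) < 0, new interval: [0.730000, 0.760000]

After 5 iteration(s), the approximation is c_5 = 0.760000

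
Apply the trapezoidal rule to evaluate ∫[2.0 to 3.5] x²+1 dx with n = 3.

f(x) = x²+1
a = 2.0, b = 3.5, n = 3
h = (b - a)/n = 0.500000

Trapezoidal rule: (h/2)[f(x₀) + 2f(x₁) + 2f(x₂) + ... + f(xₙ)]

x_0 = 2.0000, f(x_0) = 5.000000, coefficient = 1
x_1 = 2.5000, f(x_1) = 7.250000, coefficient = 2
x_2 = 3.0000, f(x_2) = 10.000000, coefficient = 2
x_3 = 3.5000, f(x_3) = 13.250000, coefficient = 1

I ≈ (0.500000/2) × 52.750000 = 13.187500
Exact value: 13.125000
Error: 0.062500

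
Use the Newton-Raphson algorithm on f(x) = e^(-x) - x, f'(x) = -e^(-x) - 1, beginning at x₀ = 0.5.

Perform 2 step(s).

f(x) = e^(-x) - x
f'(x) = -e^(-x) - 1
x₀ = 0.5

Newton-Raphson formula: x_{n+1} = x_n - f(x_n)/f'(x_n)

Iteration 1:
  f(0.500000) = 0.106531
  f'(0.500000) = -1.606531
  x_1 = 0.500000 - 0.106531/(-1.606531) = 0.566311
Iteration 2:
  f(0.566311) = 0.001305
  f'(0.566311) = -1.567616
  x_2 = 0.566311 - 0.001305/(-1.567616) = 0.567143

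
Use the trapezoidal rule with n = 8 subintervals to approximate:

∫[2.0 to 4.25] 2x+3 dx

f(x) = 2x+3
a = 2.0, b = 4.25, n = 8
h = (b - a)/n = 0.281250

Trapezoidal rule: (h/2)[f(x₀) + 2f(x₁) + 2f(x₂) + ... + f(xₙ)]

x_0 = 2.0000, f(x_0) = 7.000000, coefficient = 1
x_1 = 2.2812, f(x_1) = 7.562500, coefficient = 2
x_2 = 2.5625, f(x_2) = 8.125000, coefficient = 2
x_3 = 2.8438, f(x_3) = 8.687500, coefficient = 2
x_4 = 3.1250, f(x_4) = 9.250000, coefficient = 2
x_5 = 3.4062, f(x_5) = 9.812500, coefficient = 2
x_6 = 3.6875, f(x_6) = 10.375000, coefficient = 2
x_7 = 3.9688, f(x_7) = 10.937500, coefficient = 2
x_8 = 4.2500, f(x_8) = 11.500000, coefficient = 1

I ≈ (0.281250/2) × 148.000000 = 20.812500
Exact value: 20.812500
Error: 0.000000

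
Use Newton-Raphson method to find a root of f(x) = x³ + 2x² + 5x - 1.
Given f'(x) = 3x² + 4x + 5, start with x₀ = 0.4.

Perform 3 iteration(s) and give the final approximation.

f(x) = x³ + 2x² + 5x - 1
f'(x) = 3x² + 4x + 5
x₀ = 0.4

Newton-Raphson formula: x_{n+1} = x_n - f(x_n)/f'(x_n)

Iteration 1:
  f(0.400000) = 1.384000
  f'(0.400000) = 7.080000
  x_1 = 0.400000 - 1.384000/7.080000 = 0.204520
Iteration 2:
  f(0.204520) = 0.114810
  f'(0.204520) = 5.943564
  x_2 = 0.204520 - 0.114810/5.943564 = 0.185203
Iteration 3:
  f(0.185203) = 0.000968
  f'(0.185203) = 5.843713
  x_3 = 0.185203 - 0.000968/5.843713 = 0.185037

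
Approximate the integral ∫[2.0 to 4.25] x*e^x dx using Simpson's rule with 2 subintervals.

f(x) = x*e^x
a = 2.0, b = 4.25, n = 2
h = (b - a)/n = 1.125000

Simpson's rule: (h/3)[f(x₀) + 4f(x₁) + 2f(x₂) + ... + f(xₙ)]

x_0 = 2.0000, f(x_0) = 14.778112, coefficient = 1
x_1 = 3.1250, f(x_1) = 71.124672, coefficient = 4
x_2 = 4.2500, f(x_2) = 297.948002, coefficient = 1

I ≈ (1.125000/3) × 597.224803 = 223.959301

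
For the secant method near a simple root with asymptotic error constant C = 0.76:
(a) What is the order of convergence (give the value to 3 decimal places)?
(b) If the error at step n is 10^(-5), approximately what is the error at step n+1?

(a) Secant method has superlinear convergence with order φ = (1+√5)/2 ≈ 1.618.
    This means |e_{n+1}| ≈ C|e_n|^1.618.

(b) With |e_n| = 10^(-5) and C = 0.76:
    |e_{n+1}| ≈ 0.76 × (10^(-5))^1.618 = 0.76 × 10^(-8.09)

(a) ≈ 1.618 (golden ratio); (b) |e_{n+1}| ≈ 6.175e-09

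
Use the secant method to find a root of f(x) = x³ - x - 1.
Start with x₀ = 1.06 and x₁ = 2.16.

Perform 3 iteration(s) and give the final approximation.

f(x) = x³ - x - 1
x₀ = 1.06, x₁ = 2.16

Secant formula: x_{n+1} = x_n - f(x_n)(x_n - x_{n-1})/(f(x_n) - f(x_{n-1}))

Iteration 1:
  f(1.060000) = -0.868984
  f(2.160000) = 6.917696
  x_2 = 2.160000 - 6.917696×(2.160000 - 1.060000)/(6.917696 - (-0.868984))
       = 1.182759
Iteration 2:
  f(2.160000) = 6.917696
  f(1.182759) = -0.528176
  x_3 = 1.182759 - (-0.528176)×(1.182759 - 2.160000)/(-0.528176 - 6.917696)
       = 1.252080
Iteration 3:
  f(1.182759) = -0.528176
  f(1.252080) = -0.289190
  x_4 = 1.252080 - (-0.289190)×(1.252080 - 1.182759)/(-0.289190 - (-0.528176))
       = 1.335963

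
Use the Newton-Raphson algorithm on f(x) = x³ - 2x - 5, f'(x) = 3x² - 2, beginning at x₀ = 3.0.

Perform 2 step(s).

f(x) = x³ - 2x - 5
f'(x) = 3x² - 2
x₀ = 3.0

Newton-Raphson formula: x_{n+1} = x_n - f(x_n)/f'(x_n)

Iteration 1:
  f(3.000000) = 16.000000
  f'(3.000000) = 25.000000
  x_1 = 3.000000 - 16.000000/25.000000 = 2.360000
Iteration 2:
  f(2.360000) = 3.424256
  f'(2.360000) = 14.708800
  x_2 = 2.360000 - 3.424256/14.708800 = 2.127197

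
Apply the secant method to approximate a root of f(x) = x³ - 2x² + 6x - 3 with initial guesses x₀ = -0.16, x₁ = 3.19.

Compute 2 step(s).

f(x) = x³ - 2x² + 6x - 3
x₀ = -0.16, x₁ = 3.19

Secant formula: x_{n+1} = x_n - f(x_n)(x_n - x_{n-1})/(f(x_n) - f(x_{n-1}))

Iteration 1:
  f(-0.160000) = -4.015296
  f(3.190000) = 28.249559
  x_2 = 3.190000 - 28.249559×(3.190000 - (-0.160000))/(28.249559 - (-4.015296))
       = 0.256901
Iteration 2:
  f(3.190000) = 28.249559
  f(0.256901) = -1.573637
  x_3 = 0.256901 - (-1.573637)×(0.256901 - 3.190000)/(-1.573637 - 28.249559)
       = 0.411667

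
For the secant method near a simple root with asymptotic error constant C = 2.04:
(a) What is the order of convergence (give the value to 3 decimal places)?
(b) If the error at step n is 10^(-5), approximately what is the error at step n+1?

(a) Secant method has superlinear convergence with order φ = (1+√5)/2 ≈ 1.618.
    This means |e_{n+1}| ≈ C|e_n|^1.618.

(b) With |e_n| = 10^(-5) and C = 2.04:
    |e_{n+1}| ≈ 2.04 × (10^(-5))^1.618 = 2.04 × 10^(-8.09)

(a) ≈ 1.618 (golden ratio); (b) |e_{n+1}| ≈ 1.658e-08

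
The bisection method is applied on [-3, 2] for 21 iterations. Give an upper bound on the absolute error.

Bisection error bound: |error| ≤ (b-a)/2^n
|error| ≤ (2 - (-3))/2^21 = 5/2^21
|error| ≤ 0.0000023842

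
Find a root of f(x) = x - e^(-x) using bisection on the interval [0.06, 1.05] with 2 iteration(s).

f(x) = x - e^(-x)
Initial interval: [0.06, 1.05]

Iteration 1:
  c_1 = (0.060000 + 1.050000)/2 = 0.555000
  f(c_1) = f(0.555000) = -0.019072
  f(a) × f(c) ≥ 0, new interval: [0.555000, 1.050000]
Iteration 2:
  c_2 = (0.555000 + 1.050000)/2 = 0.802500
  f(c_2) = f(0.802500) = 0.354293
  f(a) × f(c) < 0, new interval: [0.555000, 0.802500]

After 2 iteration(s), the approximation is c_2 = 0.802500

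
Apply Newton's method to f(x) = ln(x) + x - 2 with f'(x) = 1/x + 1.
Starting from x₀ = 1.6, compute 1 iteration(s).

f(x) = ln(x) + x - 2
f'(x) = 1/x + 1
x₀ = 1.6

Newton-Raphson formula: x_{n+1} = x_n - f(x_n)/f'(x_n)

Iteration 1:
  f(1.600000) = 0.070004
  f'(1.600000) = 1.625000
  x_1 = 1.600000 - 0.070004/1.625000 = 1.556921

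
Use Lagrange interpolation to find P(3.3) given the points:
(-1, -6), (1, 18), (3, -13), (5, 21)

Lagrange interpolation formula:
P(x) = Σ yᵢ × Lᵢ(x)
where Lᵢ(x) = Π_{j≠i} (x - xⱼ)/(xᵢ - xⱼ)

L_0(3.3) = (3.3 - 1)/(-1 - 1) × (3.3 - 3)/(-1 - 3) × (3.3 - 5)/(-1 - 5) = 0.024437
L_1(3.3) = (3.3 - (-1))/(1 - (-1)) × (3.3 - 3)/(1 - 3) × (3.3 - 5)/(1 - 5) = -0.137062
L_2(3.3) = (3.3 - (-1))/(3 - (-1)) × (3.3 - 1)/(3 - 1) × (3.3 - 5)/(3 - 5) = 1.050812
L_3(3.3) = (3.3 - (-1))/(5 - (-1)) × (3.3 - 1)/(5 - 1) × (3.3 - 3)/(5 - 3) = 0.061812

P(3.3) = (-6)×L_0(3.3) + 18×L_1(3.3) + (-13)×L_2(3.3) + 21×L_3(3.3)
P(3.3) = -14.976250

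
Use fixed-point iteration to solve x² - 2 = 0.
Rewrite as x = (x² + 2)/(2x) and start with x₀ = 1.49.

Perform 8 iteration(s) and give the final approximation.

Equation: x² - 2 = 0
Fixed-point form: x = (x² + 2)/(2x)
x₀ = 1.49

x_1 = g(1.490000) = 1.416141
x_2 = g(1.416141) = 1.414215
x_3 = g(1.414215) = 1.414214
x_4 = g(1.414214) = 1.414214
x_5 = g(1.414214) = 1.414214
x_6 = g(1.414214) = 1.414214
x_7 = g(1.414214) = 1.414214
x_8 = g(1.414214) = 1.414214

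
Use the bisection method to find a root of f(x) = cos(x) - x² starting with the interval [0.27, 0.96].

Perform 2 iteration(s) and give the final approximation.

f(x) = cos(x) - x²
Initial interval: [0.27, 0.96]

Iteration 1:
  c_1 = (0.270000 + 0.960000)/2 = 0.615000
  f(c_1) = f(0.615000) = 0.438548
  f(a) × f(c) ≥ 0, new interval: [0.615000, 0.960000]
Iteration 2:
  c_2 = (0.615000 + 0.960000)/2 = 0.787500
  f(c_2) = f(0.787500) = 0.085463
  f(a) × f(c) ≥ 0, new interval: [0.787500, 0.960000]

After 2 iteration(s), the approximation is c_2 = 0.787500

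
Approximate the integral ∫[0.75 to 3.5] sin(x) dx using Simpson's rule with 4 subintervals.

f(x) = sin(x)
a = 0.75, b = 3.5, n = 4
h = (b - a)/n = 0.687500

Simpson's rule: (h/3)[f(x₀) + 4f(x₁) + 2f(x₂) + ... + f(xₙ)]

x_0 = 0.7500, f(x_0) = 0.681639, coefficient = 1
x_1 = 1.4375, f(x_1) = 0.991129, coefficient = 4
x_2 = 2.1250, f(x_2) = 0.850320, coefficient = 2
x_3 = 2.8125, f(x_3) = 0.323185, coefficient = 4
x_4 = 3.5000, f(x_4) = -0.350783, coefficient = 1

I ≈ (0.687500/3) × 7.288750 = 1.670339
Exact value: 1.668146
Error: 0.002193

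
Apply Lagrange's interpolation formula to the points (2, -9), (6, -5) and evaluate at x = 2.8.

Lagrange interpolation formula:
P(x) = Σ yᵢ × Lᵢ(x)
where Lᵢ(x) = Π_{j≠i} (x - xⱼ)/(xᵢ - xⱼ)

L_0(2.8) = (2.8 - 6)/(2 - 6) = 0.800000
L_1(2.8) = (2.8 - 2)/(6 - 2) = 0.200000

P(2.8) = (-9)×L_0(2.8) + (-5)×L_1(2.8)
P(2.8) = -8.200000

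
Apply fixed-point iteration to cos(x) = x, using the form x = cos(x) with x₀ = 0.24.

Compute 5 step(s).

Equation: cos(x) = x
Fixed-point form: x = cos(x)
x₀ = 0.24

x_1 = g(0.240000) = 0.971338
x_2 = g(0.971338) = 0.564195
x_3 = g(0.564195) = 0.845019
x_4 = g(0.845019) = 0.663717
x_5 = g(0.663717) = 0.787708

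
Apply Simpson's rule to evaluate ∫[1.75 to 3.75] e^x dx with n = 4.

f(x) = e^x
a = 1.75, b = 3.75, n = 4
h = (b - a)/n = 0.500000

Simpson's rule: (h/3)[f(x₀) + 4f(x₁) + 2f(x₂) + ... + f(xₙ)]

x_0 = 1.7500, f(x_0) = 5.754603, coefficient = 1
x_1 = 2.2500, f(x_1) = 9.487736, coefficient = 4
x_2 = 2.7500, f(x_2) = 15.642632, coefficient = 2
x_3 = 3.2500, f(x_3) = 25.790340, coefficient = 4
x_4 = 3.7500, f(x_4) = 42.521082, coefficient = 1

I ≈ (0.500000/3) × 220.673251 = 36.778875
Exact value: 36.766479
Error: 0.012396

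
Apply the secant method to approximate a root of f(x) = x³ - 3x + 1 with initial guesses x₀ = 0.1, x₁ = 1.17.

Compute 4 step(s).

f(x) = x³ - 3x + 1
x₀ = 0.1, x₁ = 1.17

Secant formula: x_{n+1} = x_n - f(x_n)(x_n - x_{n-1})/(f(x_n) - f(x_{n-1}))

Iteration 1:
  f(0.100000) = 0.701000
  f(1.170000) = -0.908387
  x_2 = 1.170000 - (-0.908387)×(1.170000 - 0.100000)/(-0.908387 - 0.701000)
       = 0.566059
Iteration 2:
  f(1.170000) = -0.908387
  f(0.566059) = -0.516800
  x_3 = 0.566059 - (-0.516800)×(0.566059 - 1.170000)/(-0.516800 - (-0.908387))
       = -0.230995
Iteration 3:
  f(0.566059) = -0.516800
  f(-0.230995) = 1.680659
  x_4 = -0.230995 - 1.680659×(-0.230995 - 0.566059)/(1.680659 - (-0.516800))
       = 0.378608
Iteration 4:
  f(-0.230995) = 1.680659
  f(0.378608) = -0.081552
  x_5 = 0.378608 - (-0.081552)×(0.378608 - (-0.230995))/(-0.081552 - 1.680659)
       = 0.350396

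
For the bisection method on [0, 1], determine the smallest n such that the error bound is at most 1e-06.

We need (b-a)/2^n ≤ 1e-06
(1 - 0)/2^n ≤ 1e-06
1/2^n ≤ 1e-06
2^n ≥ 1000000
n ≥ log₂(1000000) = 19.93
n ≥ 20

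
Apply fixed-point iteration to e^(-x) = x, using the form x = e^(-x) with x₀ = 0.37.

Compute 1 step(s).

Equation: e^(-x) = x
Fixed-point form: x = e^(-x)
x₀ = 0.37

x_1 = g(0.370000) = 0.690734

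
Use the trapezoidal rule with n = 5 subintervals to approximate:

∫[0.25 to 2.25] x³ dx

f(x) = x³
a = 0.25, b = 2.25, n = 5
h = (b - a)/n = 0.400000

Trapezoidal rule: (h/2)[f(x₀) + 2f(x₁) + 2f(x₂) + ... + f(xₙ)]

x_0 = 0.2500, f(x_0) = 0.015625, coefficient = 1
x_1 = 0.6500, f(x_1) = 0.274625, coefficient = 2
x_2 = 1.0500, f(x_2) = 1.157625, coefficient = 2
x_3 = 1.4500, f(x_3) = 3.048625, coefficient = 2
x_4 = 1.8500, f(x_4) = 6.331625, coefficient = 2
x_5 = 2.2500, f(x_5) = 11.390625, coefficient = 1

I ≈ (0.400000/2) × 33.031250 = 6.606250
Exact value: 6.406250
Error: 0.200000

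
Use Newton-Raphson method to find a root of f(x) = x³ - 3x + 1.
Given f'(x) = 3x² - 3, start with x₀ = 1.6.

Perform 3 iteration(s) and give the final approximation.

f(x) = x³ - 3x + 1
f'(x) = 3x² - 3
x₀ = 1.6

Newton-Raphson formula: x_{n+1} = x_n - f(x_n)/f'(x_n)

Iteration 1:
  f(1.600000) = 0.296000
  f'(1.600000) = 4.680000
  x_1 = 1.600000 - 0.296000/4.680000 = 1.536752
Iteration 2:
  f(1.536752) = 0.018948
  f'(1.536752) = 4.084821
  x_2 = 1.536752 - 0.018948/4.084821 = 1.532113
Iteration 3:
  f(1.532113) = 0.000099
  f'(1.532113) = 4.042114
  x_3 = 1.532113 - 0.000099/4.042114 = 1.532089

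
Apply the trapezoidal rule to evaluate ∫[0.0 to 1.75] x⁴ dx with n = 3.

f(x) = x⁴
a = 0.0, b = 1.75, n = 3
h = (b - a)/n = 0.583333

Trapezoidal rule: (h/2)[f(x₀) + 2f(x₁) + 2f(x₂) + ... + f(xₙ)]

x_0 = 0.0000, f(x_0) = 0.000000, coefficient = 1
x_1 = 0.5833, f(x_1) = 0.115789, coefficient = 2
x_2 = 1.1667, f(x_2) = 1.852623, coefficient = 2
x_3 = 1.7500, f(x_3) = 9.378906, coefficient = 1

I ≈ (0.583333/2) × 13.315731 = 3.883755
Exact value: 3.282617
Error: 0.601138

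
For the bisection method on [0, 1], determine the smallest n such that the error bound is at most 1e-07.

We need (b-a)/2^n ≤ 1e-07
(1 - 0)/2^n ≤ 1e-07
1/2^n ≤ 1e-07
2^n ≥ 10000000
n ≥ log₂(10000000) = 23.25
n ≥ 24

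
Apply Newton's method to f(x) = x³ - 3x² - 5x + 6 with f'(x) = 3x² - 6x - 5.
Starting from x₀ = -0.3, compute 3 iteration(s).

f(x) = x³ - 3x² - 5x + 6
f'(x) = 3x² - 6x - 5
x₀ = -0.3

Newton-Raphson formula: x_{n+1} = x_n - f(x_n)/f'(x_n)

Iteration 1:
  f(-0.300000) = 7.203000
  f'(-0.300000) = -2.930000
  x_1 = -0.300000 - 7.203000/(-2.930000) = 2.158362
Iteration 2:
  f(2.158362) = -8.712602
  f'(2.158362) = -3.974594
  x_2 = 2.158362 - (-8.712602)/(-3.974594) = -0.033712
Iteration 3:
  f(-0.033712) = 6.165111
  f'(-0.033712) = -4.794320
  x_3 = -0.033712 - 6.165111/(-4.794320) = 1.252208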